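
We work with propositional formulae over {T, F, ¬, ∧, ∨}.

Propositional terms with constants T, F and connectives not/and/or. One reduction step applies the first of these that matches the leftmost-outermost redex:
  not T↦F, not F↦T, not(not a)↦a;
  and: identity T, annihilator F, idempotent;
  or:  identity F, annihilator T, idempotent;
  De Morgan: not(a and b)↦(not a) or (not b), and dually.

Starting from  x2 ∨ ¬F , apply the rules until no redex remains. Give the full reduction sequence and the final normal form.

  start: x2 ∨ ¬F
  step 1: x2 ∨ T
  step 2: T

Answer: normal form = T  (in 2 steps)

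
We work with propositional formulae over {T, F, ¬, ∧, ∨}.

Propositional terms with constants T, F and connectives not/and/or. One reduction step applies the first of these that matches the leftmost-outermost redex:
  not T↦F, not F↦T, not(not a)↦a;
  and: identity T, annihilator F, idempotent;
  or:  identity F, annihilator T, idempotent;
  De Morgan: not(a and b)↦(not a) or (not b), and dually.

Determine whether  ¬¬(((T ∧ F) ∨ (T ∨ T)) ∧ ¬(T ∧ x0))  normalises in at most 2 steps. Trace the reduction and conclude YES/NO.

  start: ¬¬(((T ∧ F) ∨ (T ∨ T)) ∧ ¬(T ∧ x0))
  →1  ((T ∧ F) ∨ (T ∨ T)) ∧ ¬(T ∧ x0)
  →2  (F ∨ (T ∨ T)) ∧ ¬(T ∧ x0)

Answer: NO — after 2 steps the term is (F ∨ (T ∨ T)) ∧ ¬(T ∧ x0), not yet normal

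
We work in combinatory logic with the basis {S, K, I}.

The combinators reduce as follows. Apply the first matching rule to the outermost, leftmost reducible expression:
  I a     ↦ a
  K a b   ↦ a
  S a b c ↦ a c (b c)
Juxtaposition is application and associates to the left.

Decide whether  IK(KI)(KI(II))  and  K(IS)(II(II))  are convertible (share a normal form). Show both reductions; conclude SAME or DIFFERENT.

Answer: DIFFERENT — A ⇓ KI, B ⇓ S

Reduction:
Term A:
  start: IK(KI)(KI(II))
  [1] K(KI)(KI(II))
  [2] KI

Term B:
  start: K(IS)(II(II))
  [1] IS
  [2] S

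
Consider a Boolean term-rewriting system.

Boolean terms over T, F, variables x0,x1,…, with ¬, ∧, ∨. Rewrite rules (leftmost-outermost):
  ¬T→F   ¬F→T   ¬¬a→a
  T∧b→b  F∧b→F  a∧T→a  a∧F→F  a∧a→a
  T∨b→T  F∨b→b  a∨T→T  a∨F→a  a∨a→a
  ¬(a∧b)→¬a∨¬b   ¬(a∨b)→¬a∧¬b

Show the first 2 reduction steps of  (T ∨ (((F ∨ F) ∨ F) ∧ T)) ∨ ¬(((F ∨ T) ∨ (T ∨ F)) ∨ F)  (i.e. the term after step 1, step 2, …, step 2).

  start: (T ∨ (((F ∨ F) ∨ F) ∧ T)) ∨ ¬(((F ∨ T) ∨ (T ∨ F)) ∨ F)
  step 1: T ∨ ¬(((F ∨ T) ∨ (T ∨ F)) ∨ F)
  step 2: T

Answer: after 2 steps: T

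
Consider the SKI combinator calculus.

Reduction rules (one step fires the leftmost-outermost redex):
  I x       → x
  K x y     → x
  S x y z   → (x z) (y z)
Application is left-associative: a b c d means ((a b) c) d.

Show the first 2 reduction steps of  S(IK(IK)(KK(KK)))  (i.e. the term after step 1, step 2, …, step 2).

  start: S(IK(IK)(KK(KK)))
  [1] S(K(IK)(KK(KK)))
  [2] S(IK)

Answer: after 2 steps: S(IK)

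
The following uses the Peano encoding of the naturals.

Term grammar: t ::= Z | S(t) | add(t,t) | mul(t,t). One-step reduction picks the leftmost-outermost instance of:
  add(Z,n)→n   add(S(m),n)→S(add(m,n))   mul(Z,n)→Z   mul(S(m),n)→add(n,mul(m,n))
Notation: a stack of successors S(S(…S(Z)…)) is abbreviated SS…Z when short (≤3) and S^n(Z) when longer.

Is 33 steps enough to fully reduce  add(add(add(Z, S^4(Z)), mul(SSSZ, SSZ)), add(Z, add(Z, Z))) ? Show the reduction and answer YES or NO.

Answer: YES — reaches normal form S^10(Z) in 32 ≤ 33 steps

Derivation:
  start: add(add(add(Z, S^4(Z)), mul(SSSZ, SSZ)), add(Z, add(Z, Z)))
  [1] add(add(S^4(Z), mul(SSSZ, SSZ)), add(Z, add(Z, Z)))
  [2] add(S(add(SSSZ, mul(SSSZ, SSZ))), add(Z, add(Z, Z)))
  [3] S(add(add(SSSZ, mul(SSSZ, SSZ)), add(Z, add(Z, Z))))
  [4] S(add(S(add(SSZ, mul(SSSZ, SSZ))), add(Z, add(Z, Z))))
  [5] S(S(add(add(SSZ, mul(SSSZ, SSZ)), add(Z, add(Z, Z)))))
  [6] S(S(add(S(add(SZ, mul(SSSZ, SSZ))), add(Z, add(Z, Z)))))
  [7] S(S(S(add(add(SZ, mul(SSSZ, SSZ)), add(Z, add(Z, Z))))))
  [8] S(S(S(add(S(add(Z, mul(SSSZ, SSZ))), add(Z, add(Z, Z))))))
  [9] S(S(S(S(add(add(Z, mul(SSSZ, SSZ)), add(Z, add(Z, Z)))))))
  [10] S(S(S(S(add(mul(SSSZ, SSZ), add(Z, add(Z, Z)))))))
  [11] S(S(S(S(add(add(SSZ, mul(SSZ, SSZ)), add(Z, add(Z, Z)))))))
  [12] S(S(S(S(add(S(add(SZ, mul(SSZ, SSZ))), add(Z, add(Z, Z)))))))
  [13] S(S(S(S(S(add(add(SZ, mul(SSZ, SSZ)), add(Z, add(Z, Z))))))))
  [14] S(S(S(S(S(add(S(add(Z, mul(SSZ, SSZ))), add(Z, add(Z, Z))))))))
  [15] S(S(S(S(S(S(add(add(Z, mul(SSZ, SSZ)), add(Z, add(Z, Z)))))))))
  [16] S(S(S(S(S(S(add(mul(SSZ, SSZ), add(Z, add(Z, Z)))))))))
  [17] S(S(S(S(S(S(add(add(SSZ, mul(SZ, SSZ)), add(Z, add(Z, Z)))))))))
  [18] S(S(S(S(S(S(add(S(add(SZ, mul(SZ, SSZ))), add(Z, add(Z, Z)))))))))
  [19] S(S(S(S(S(S(S(add(add(SZ, mul(SZ, SSZ)), add(Z, add(Z, Z))))))))))
  [20] S(S(S(S(S(S(S(add(S(add(Z, mul(SZ, SSZ))), add(Z, add(Z, Z))))))))))
  [21] S(S(S(S(S(S(S(S(add(add(Z, mul(SZ, SSZ)), add(Z, add(Z, Z)))))))))))
  [22] S(S(S(S(S(S(S(S(add(mul(SZ, SSZ), add(Z, add(Z, Z)))))))))))
  [23] S(S(S(S(S(S(S(S(add(add(SSZ, mul(Z, SSZ)), add(Z, add(Z, Z)))))))))))
  [24] S(S(S(S(S(S(S(S(add(S(add(SZ, mul(Z, SSZ))), add(Z, add(Z, Z)))))))))))
  [25] S(S(S(S(S(S(S(S(S(add(add(SZ, mul(Z, SSZ)), add(Z, add(Z, Z))))))))))))
  [26] S(S(S(S(S(S(S(S(S(add(S(add(Z, mul(Z, SSZ))), add(Z, add(Z, Z))))))))))))
  [27] S(S(S(S(S(S(S(S(S(S(add(add(Z, mul(Z, SSZ)), add(Z, add(Z, Z)))))))))))))
  [28] S(S(S(S(S(S(S(S(S(S(add(mul(Z, SSZ), add(Z, add(Z, Z)))))))))))))
  [29] S(S(S(S(S(S(S(S(S(S(add(Z, add(Z, add(Z, Z)))))))))))))
  [30] S(S(S(S(S(S(S(S(S(S(add(Z, add(Z, Z))))))))))))
  [31] S(S(S(S(S(S(S(S(S(S(add(Z, Z)))))))))))
  [32] S^10(Z)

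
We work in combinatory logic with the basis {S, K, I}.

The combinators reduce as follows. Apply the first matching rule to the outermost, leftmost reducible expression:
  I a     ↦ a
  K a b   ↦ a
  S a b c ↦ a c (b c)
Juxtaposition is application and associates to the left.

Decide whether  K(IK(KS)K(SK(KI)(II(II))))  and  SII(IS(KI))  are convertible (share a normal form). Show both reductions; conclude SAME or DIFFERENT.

Term A:
  start: K(IK(KS)K(SK(KI)(II(II))))
  step 1: K(K(KS)K(SK(KI)(II(II))))
  step 2: K(KS(SK(KI)(II(II))))
  step 3: KS

Term B:
  start: SII(IS(KI))
  step 1: I(IS(KI))(I(IS(KI)))
  step 2: IS(KI)(I(IS(KI)))
  step 3: S(KI)(I(IS(KI)))
  step 4: S(KI)(IS(KI))
  step 5: S(KI)(S(KI))

Answer: DIFFERENT — A ⇓ KS, B ⇓ S(KI)(S(KI))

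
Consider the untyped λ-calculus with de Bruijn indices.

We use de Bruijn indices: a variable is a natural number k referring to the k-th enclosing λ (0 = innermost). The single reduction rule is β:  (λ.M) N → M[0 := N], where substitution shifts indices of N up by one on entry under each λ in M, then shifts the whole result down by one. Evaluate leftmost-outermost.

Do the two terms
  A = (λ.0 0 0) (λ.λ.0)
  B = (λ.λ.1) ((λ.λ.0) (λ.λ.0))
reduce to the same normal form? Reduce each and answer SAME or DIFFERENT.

Term A:
  start: (λ.0 0 0) (λ.λ.0)
  step 1: (λ.λ.0) (λ.λ.0) (λ.λ.0)
  step 2: (λ.0) (λ.λ.0)
  step 3: λ.λ.0

Term B:
  start: (λ.λ.1) ((λ.λ.0) (λ.λ.0))
  step 1: λ.(λ.λ.0) (λ.λ.0)
  step 2: λ.λ.0

Answer: SAME — A ⇓ λ.λ.0, B ⇓ λ.λ.0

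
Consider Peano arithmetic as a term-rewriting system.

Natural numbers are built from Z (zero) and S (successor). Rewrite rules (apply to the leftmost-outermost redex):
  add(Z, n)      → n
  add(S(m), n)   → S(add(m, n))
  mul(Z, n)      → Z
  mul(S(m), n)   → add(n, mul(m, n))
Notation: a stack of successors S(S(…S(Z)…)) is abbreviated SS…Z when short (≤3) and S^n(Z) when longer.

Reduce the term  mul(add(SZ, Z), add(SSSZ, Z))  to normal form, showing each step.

  start: mul(add(SZ, Z), add(SSSZ, Z))
  [1] mul(S(add(Z, Z)), add(SSSZ, Z))
  [2] add(add(SSSZ, Z), mul(add(Z, Z), add(SSSZ, Z)))
  [3] add(S(add(SSZ, Z)), mul(add(Z, Z), add(SSSZ, Z)))
  [4] S(add(add(SSZ, Z), mul(add(Z, Z), add(SSSZ, Z))))
  [5] S(add(S(add(SZ, Z)), mul(add(Z, Z), add(SSSZ, Z))))
  [6] S(S(add(add(SZ, Z), mul(add(Z, Z), add(SSSZ, Z)))))
  [7] S(S(add(S(add(Z, Z)), mul(add(Z, Z), add(SSSZ, Z)))))
  [8] S(S(S(add(add(Z, Z), mul(add(Z, Z), add(SSSZ, Z))))))
  [9] S(S(S(add(Z, mul(add(Z, Z), add(SSSZ, Z))))))
  [10] S(S(S(mul(add(Z, Z), add(SSSZ, Z)))))
  [11] S(S(S(mul(Z, add(SSSZ, Z)))))
  [12] SSSZ

Answer: normal form = SSSZ  (in 12 steps)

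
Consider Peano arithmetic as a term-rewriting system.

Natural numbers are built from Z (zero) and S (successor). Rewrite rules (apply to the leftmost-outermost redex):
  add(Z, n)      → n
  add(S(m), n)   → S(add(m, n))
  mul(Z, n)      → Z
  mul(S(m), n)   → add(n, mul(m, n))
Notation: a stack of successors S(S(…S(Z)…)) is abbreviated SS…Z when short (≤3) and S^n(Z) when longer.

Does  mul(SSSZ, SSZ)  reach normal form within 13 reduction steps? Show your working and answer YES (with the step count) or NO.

  start: mul(SSSZ, SSZ)
  →1  add(SSZ, mul(SSZ, SSZ))
  →2  S(add(SZ, mul(SSZ, SSZ)))
  →3  S(S(add(Z, mul(SSZ, SSZ))))
  →4  S(S(mul(SSZ, SSZ)))
  →5  S(S(add(SSZ, mul(SZ, SSZ))))
  →6  S(S(S(add(SZ, mul(SZ, SSZ)))))
  →7  S(S(S(S(add(Z, mul(SZ, SSZ))))))
  →8  S(S(S(S(mul(SZ, SSZ)))))
  →9  S(S(S(S(add(SSZ, mul(Z, SSZ))))))
  →10  S(S(S(S(S(add(SZ, mul(Z, SSZ)))))))
  →11  S(S(S(S(S(S(add(Z, mul(Z, SSZ))))))))
  →12  S(S(S(S(S(S(mul(Z, SSZ)))))))
  →13  S^6(Z)

Answer: YES — reaches normal form S^6(Z) in 13 ≤ 13 steps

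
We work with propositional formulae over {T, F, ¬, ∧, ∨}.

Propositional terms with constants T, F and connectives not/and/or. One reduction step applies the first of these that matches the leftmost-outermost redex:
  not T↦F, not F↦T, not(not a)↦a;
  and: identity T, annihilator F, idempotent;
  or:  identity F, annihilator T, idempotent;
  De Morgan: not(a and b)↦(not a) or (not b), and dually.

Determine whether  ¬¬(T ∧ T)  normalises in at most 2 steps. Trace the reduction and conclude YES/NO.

  start: ¬¬(T ∧ T)
  step 1: T ∧ T
  step 2: T

Answer: YES — reaches normal form T in 2 ≤ 2 steps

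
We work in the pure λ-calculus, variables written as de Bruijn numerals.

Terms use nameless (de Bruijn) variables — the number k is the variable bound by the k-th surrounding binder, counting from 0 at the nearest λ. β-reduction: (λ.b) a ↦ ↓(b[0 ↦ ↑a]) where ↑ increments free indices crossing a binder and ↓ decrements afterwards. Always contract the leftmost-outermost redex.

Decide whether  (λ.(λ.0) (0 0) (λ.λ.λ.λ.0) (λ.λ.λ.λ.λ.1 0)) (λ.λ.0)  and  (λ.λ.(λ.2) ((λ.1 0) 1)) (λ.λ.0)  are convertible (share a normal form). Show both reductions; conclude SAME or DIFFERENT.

Answer: SAME — A ⇓ λ.λ.λ.0, B ⇓ λ.λ.λ.0

Working:
Term A:
  start: (λ.(λ.0) (0 0) (λ.λ.λ.λ.0) (λ.λ.λ.λ.λ.1 0)) (λ.λ.0)
  step 1: (λ.0) ((λ.λ.0) (λ.λ.0)) (λ.λ.λ.λ.0) (λ.λ.λ.λ.λ.1 0)
  step 2: (λ.λ.0) (λ.λ.0) (λ.λ.λ.λ.0) (λ.λ.λ.λ.λ.1 0)
  step 3: (λ.0) (λ.λ.λ.λ.0) (λ.λ.λ.λ.λ.1 0)
  step 4: (λ.λ.λ.λ.0) (λ.λ.λ.λ.λ.1 0)
  step 5: λ.λ.λ.0

Term B:
  start: (λ.λ.(λ.2) ((λ.1 0) 1)) (λ.λ.0)
  step 1: λ.(λ.λ.λ.0) ((λ.1 0) (λ.λ.0))
  step 2: λ.λ.λ.0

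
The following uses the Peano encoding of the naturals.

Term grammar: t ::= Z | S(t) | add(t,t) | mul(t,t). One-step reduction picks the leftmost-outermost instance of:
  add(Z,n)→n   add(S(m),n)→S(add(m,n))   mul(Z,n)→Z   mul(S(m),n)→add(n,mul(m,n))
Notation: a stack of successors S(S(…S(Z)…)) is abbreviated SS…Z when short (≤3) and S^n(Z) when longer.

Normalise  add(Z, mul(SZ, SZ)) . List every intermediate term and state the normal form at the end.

  start: add(Z, mul(SZ, SZ))
  [1] mul(SZ, SZ)
  [2] add(SZ, mul(Z, SZ))
  [3] S(add(Z, mul(Z, SZ)))
  [4] S(mul(Z, SZ))
  [5] SZ

Answer: normal form = SZ  (in 5 steps)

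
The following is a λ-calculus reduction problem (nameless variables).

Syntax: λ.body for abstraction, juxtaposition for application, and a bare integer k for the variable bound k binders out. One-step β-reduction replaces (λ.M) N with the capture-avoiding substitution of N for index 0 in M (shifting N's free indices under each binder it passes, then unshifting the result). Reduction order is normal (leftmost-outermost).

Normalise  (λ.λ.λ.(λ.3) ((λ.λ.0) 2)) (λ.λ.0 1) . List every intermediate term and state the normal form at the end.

Answer: normal form = λ.λ.λ.λ.0 1  (in 2 steps)

Working:
  start: (λ.λ.λ.(λ.3) ((λ.λ.0) 2)) (λ.λ.0 1)
  step 1: λ.λ.(λ.λ.λ.0 1) ((λ.λ.0) (λ.λ.0 1))
  step 2: λ.λ.λ.λ.0 1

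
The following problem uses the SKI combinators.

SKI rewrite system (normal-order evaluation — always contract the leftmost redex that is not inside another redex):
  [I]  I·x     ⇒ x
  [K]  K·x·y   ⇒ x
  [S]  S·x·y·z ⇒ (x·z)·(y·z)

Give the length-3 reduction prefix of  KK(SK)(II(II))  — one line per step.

  start: KK(SK)(II(II))
  step 1: K(II(II))
  step 2: K(I(II))
  step 3: K(II)

Answer: after 3 steps: K(II)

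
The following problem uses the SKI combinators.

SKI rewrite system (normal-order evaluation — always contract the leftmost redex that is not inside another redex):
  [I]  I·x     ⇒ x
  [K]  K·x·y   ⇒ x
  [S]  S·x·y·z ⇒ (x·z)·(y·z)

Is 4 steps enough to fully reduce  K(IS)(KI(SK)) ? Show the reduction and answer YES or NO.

  start: K(IS)(KI(SK))
  [1] IS
  [2] S

Answer: YES — reaches normal form S in 2 ≤ 4 steps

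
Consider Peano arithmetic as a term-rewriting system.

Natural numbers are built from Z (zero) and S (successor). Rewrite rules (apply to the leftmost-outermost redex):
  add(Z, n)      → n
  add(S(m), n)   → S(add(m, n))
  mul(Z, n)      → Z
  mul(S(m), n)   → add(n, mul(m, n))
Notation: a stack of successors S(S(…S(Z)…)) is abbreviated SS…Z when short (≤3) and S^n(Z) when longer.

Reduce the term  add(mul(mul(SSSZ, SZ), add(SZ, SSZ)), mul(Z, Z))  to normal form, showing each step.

  start: add(mul(mul(SSSZ, SZ), add(SZ, SSZ)), mul(Z, Z))
  →1  add(mul(add(SZ, mul(SSZ, SZ)), add(SZ, SSZ)), mul(Z, Z))
  →2  add(mul(S(add(Z, mul(SSZ, SZ))), add(SZ, SSZ)), mul(Z, Z))
  →3  add(add(add(SZ, SSZ), mul(add(Z, mul(SSZ, SZ)), add(SZ, SSZ))), mul(Z, Z))
  →4  add(add(S(add(Z, SSZ)), mul(add(Z, mul(SSZ, SZ)), add(SZ, SSZ))), mul(Z, Z))
  →5  add(S(add(add(Z, SSZ), mul(add(Z, mul(SSZ, SZ)), add(SZ, SSZ)))), mul(Z, Z))
  →6  S(add(add(add(Z, SSZ), mul(add(Z, mul(SSZ, SZ)), add(SZ, SSZ))), mul(Z, Z)))
  →7  S(add(add(SSZ, mul(add(Z, mul(SSZ, SZ)), add(SZ, SSZ))), mul(Z, Z)))
  →8  S(add(S(add(SZ, mul(add(Z, mul(SSZ, SZ)), add(SZ, SSZ)))), mul(Z, Z)))
  →9  S(S(add(add(SZ, mul(add(Z, mul(SSZ, SZ)), add(SZ, SSZ))), mul(Z, Z))))
  →10  S(S(add(S(add(Z, mul(add(Z, mul(SSZ, SZ)), add(SZ, SSZ)))), mul(Z, Z))))
  →11  S(S(S(add(add(Z, mul(add(Z, mul(SSZ, SZ)), add(SZ, SSZ))), mul(Z, Z)))))
  →12  S(S(S(add(mul(add(Z, mul(SSZ, SZ)), add(SZ, SSZ)), mul(Z, Z)))))
  →13  S(S(S(add(mul(mul(SSZ, SZ), add(SZ, SSZ)), mul(Z, Z)))))
  →14  S(S(S(add(mul(add(SZ, mul(SZ, SZ)), add(SZ, SSZ)), mul(Z, Z)))))
  →15  S(S(S(add(mul(S(add(Z, mul(SZ, SZ))), add(SZ, SSZ)), mul(Z, Z)))))
  →16  S(S(S(add(add(add(SZ, SSZ), mul(add(Z, mul(SZ, SZ)), add(SZ, SSZ))), mul(Z, Z)))))
  →17  S(S(S(add(add(S(add(Z, SSZ)), mul(add(Z, mul(SZ, SZ)), add(SZ, SSZ))), mul(Z, Z)))))
  →18  S(S(S(add(S(add(add(Z, SSZ), mul(add(Z, mul(SZ, SZ)), add(SZ, SSZ)))), mul(Z, Z)))))
  →19  S(S(S(S(add(add(add(Z, SSZ), mul(add(Z, mul(SZ, SZ)), add(SZ, SSZ))), mul(Z, Z))))))
  →20  S(S(S(S(add(add(SSZ, mul(add(Z, mul(SZ, SZ)), add(SZ, SSZ))), mul(Z, Z))))))
  →21  S(S(S(S(add(S(add(SZ, mul(add(Z, mul(SZ, SZ)), add(SZ, SSZ)))), mul(Z, Z))))))
  →22  S(S(S(S(S(add(add(SZ, mul(add(Z, mul(SZ, SZ)), add(SZ, SSZ))), mul(Z, Z)))))))
  →23  S(S(S(S(S(add(S(add(Z, mul(add(Z, mul(SZ, SZ)), add(SZ, SSZ)))), mul(Z, Z)))))))
  →24  S(S(S(S(S(S(add(add(Z, mul(add(Z, mul(SZ, SZ)), add(SZ, SSZ))), mul(Z, Z))))))))
  →25  S(S(S(S(S(S(add(mul(add(Z, mul(SZ, SZ)), add(SZ, SSZ)), mul(Z, Z))))))))
  →26  S(S(S(S(S(S(add(mul(mul(SZ, SZ), add(SZ, SSZ)), mul(Z, Z))))))))
  →27  S(S(S(S(S(S(add(mul(add(SZ, mul(Z, SZ)), add(SZ, SSZ)), mul(Z, Z))))))))
  →28  S(S(S(S(S(S(add(mul(S(add(Z, mul(Z, SZ))), add(SZ, SSZ)), mul(Z, Z))))))))
  →29  S(S(S(S(S(S(add(add(add(SZ, SSZ), mul(add(Z, mul(Z, SZ)), add(SZ, SSZ))), mul(Z, Z))))))))
  →30  S(S(S(S(S(S(add(add(S(add(Z, SSZ)), mul(add(Z, mul(Z, SZ)), add(SZ, SSZ))), mul(Z, Z))))))))
  →31  S(S(S(S(S(S(add(S(add(add(Z, SSZ), mul(add(Z, mul(Z, SZ)), add(SZ, SSZ)))), mul(Z, Z))))))))
  →32  S(S(S(S(S(S(S(add(add(add(Z, SSZ), mul(add(Z, mul(Z, SZ)), add(SZ, SSZ))), mul(Z, Z)))))))))
  →33  S(S(S(S(S(S(S(add(add(SSZ, mul(add(Z, mul(Z, SZ)), add(SZ, SSZ))), mul(Z, Z)))))))))
  →34  S(S(S(S(S(S(S(add(S(add(SZ, mul(add(Z, mul(Z, SZ)), add(SZ, SSZ)))), mul(Z, Z)))))))))
  →35  S(S(S(S(S(S(S(S(add(add(SZ, mul(add(Z, mul(Z, SZ)), add(SZ, SSZ))), mul(Z, Z))))))))))
  →36  S(S(S(S(S(S(S(S(add(S(add(Z, mul(add(Z, mul(Z, SZ)), add(SZ, SSZ)))), mul(Z, Z))))))))))
  →37  S(S(S(S(S(S(S(S(S(add(add(Z, mul(add(Z, mul(Z, SZ)), add(SZ, SSZ))), mul(Z, Z)))))))))))
  →38  S(S(S(S(S(S(S(S(S(add(mul(add(Z, mul(Z, SZ)), add(SZ, SSZ)), mul(Z, Z)))))))))))
  →39  S(S(S(S(S(S(S(S(S(add(mul(mul(Z, SZ), add(SZ, SSZ)), mul(Z, Z)))))))))))
  →40  S(S(S(S(S(S(S(S(S(add(mul(Z, add(SZ, SSZ)), mul(Z, Z)))))))))))
  →41  S(S(S(S(S(S(S(S(S(add(Z, mul(Z, Z)))))))))))
  →42  S(S(S(S(S(S(S(S(S(mul(Z, Z))))))))))
  →43  S^9(Z)

Answer: normal form = S^9(Z)  (in 43 steps)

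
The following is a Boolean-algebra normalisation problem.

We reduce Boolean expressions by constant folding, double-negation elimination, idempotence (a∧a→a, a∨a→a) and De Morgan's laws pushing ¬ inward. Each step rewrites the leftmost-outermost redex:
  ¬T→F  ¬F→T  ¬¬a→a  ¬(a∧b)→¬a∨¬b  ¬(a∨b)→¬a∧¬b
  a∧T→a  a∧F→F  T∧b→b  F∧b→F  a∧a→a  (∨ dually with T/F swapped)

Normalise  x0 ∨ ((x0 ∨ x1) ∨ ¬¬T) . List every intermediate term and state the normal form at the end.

Answer: normal form = T  (in 3 steps)

Derivation:
  start: x0 ∨ ((x0 ∨ x1) ∨ ¬¬T)
  step 1: x0 ∨ ((x0 ∨ x1) ∨ T)
  step 2: x0 ∨ T
  step 3: T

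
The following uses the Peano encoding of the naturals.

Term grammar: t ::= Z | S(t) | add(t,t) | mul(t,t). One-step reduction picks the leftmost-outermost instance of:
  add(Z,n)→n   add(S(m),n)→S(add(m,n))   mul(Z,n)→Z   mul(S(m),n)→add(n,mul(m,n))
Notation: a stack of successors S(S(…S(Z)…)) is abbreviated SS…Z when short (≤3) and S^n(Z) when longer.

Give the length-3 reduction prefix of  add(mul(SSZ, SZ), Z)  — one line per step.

Answer: after 3 steps: S(add(add(Z, mul(SZ, SZ)), Z))

Working:
  start: add(mul(SSZ, SZ), Z)
  step 1: add(add(SZ, mul(SZ, SZ)), Z)
  step 2: add(S(add(Z, mul(SZ, SZ))), Z)
  step 3: S(add(add(Z, mul(SZ, SZ)), Z))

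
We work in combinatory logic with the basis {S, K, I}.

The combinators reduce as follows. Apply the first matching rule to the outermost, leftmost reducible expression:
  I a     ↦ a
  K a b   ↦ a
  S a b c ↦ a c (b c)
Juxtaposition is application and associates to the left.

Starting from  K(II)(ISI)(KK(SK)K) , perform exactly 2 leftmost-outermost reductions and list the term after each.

Answer: after 2 steps: I(KK(SK)K)

Derivation:
  start: K(II)(ISI)(KK(SK)K)
  step 1: II(KK(SK)K)
  step 2: I(KK(SK)K)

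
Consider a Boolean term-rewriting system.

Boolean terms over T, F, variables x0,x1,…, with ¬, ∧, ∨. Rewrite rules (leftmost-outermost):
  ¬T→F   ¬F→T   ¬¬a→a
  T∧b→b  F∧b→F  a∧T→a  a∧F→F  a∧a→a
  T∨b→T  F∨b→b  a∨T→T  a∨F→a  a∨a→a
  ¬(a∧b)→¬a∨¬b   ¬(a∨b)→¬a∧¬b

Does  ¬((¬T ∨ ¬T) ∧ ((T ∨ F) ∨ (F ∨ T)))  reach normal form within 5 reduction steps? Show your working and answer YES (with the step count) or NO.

Answer: YES — reaches normal form T in 5 ≤ 5 steps

Working:
  start: ¬((¬T ∨ ¬T) ∧ ((T ∨ F) ∨ (F ∨ T)))
  →1  ¬(¬T ∨ ¬T) ∨ ¬((T ∨ F) ∨ (F ∨ T))
  →2  (¬¬T ∧ ¬¬T) ∨ ¬((T ∨ F) ∨ (F ∨ T))
  →3  ¬¬T ∨ ¬((T ∨ F) ∨ (F ∨ T))
  →4  T ∨ ¬((T ∨ F) ∨ (F ∨ T))
  →5  T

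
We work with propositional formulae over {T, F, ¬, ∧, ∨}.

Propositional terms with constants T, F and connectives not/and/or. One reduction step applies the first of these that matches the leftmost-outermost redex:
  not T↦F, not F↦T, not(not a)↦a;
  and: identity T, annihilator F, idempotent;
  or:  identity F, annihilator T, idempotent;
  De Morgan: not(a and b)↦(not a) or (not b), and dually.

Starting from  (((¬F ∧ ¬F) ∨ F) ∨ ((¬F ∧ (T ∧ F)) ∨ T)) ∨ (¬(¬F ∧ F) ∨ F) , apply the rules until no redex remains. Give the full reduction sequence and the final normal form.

Answer: normal form = T  (in 5 steps)

Derivation:
  start: (((¬F ∧ ¬F) ∨ F) ∨ ((¬F ∧ (T ∧ F)) ∨ T)) ∨ (¬(¬F ∧ F) ∨ F)
  [1] ((¬F ∧ ¬F) ∨ ((¬F ∧ (T ∧ F)) ∨ T)) ∨ (¬(¬F ∧ F) ∨ F)
  [2] (¬F ∨ ((¬F ∧ (T ∧ F)) ∨ T)) ∨ (¬(¬F ∧ F) ∨ F)
  [3] (T ∨ ((¬F ∧ (T ∧ F)) ∨ T)) ∨ (¬(¬F ∧ F) ∨ F)
  [4] T ∨ (¬(¬F ∧ F) ∨ F)
  [5] T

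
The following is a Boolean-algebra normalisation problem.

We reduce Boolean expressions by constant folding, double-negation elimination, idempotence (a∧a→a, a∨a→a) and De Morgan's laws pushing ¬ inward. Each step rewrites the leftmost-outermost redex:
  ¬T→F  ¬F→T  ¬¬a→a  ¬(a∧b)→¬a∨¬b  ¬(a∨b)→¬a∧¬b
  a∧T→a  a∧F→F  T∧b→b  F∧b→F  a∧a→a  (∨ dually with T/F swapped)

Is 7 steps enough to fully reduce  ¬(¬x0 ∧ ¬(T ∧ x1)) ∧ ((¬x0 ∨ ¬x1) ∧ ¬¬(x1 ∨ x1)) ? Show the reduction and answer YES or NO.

Answer: YES — reaches normal form (x0 ∨ x1) ∧ ((¬x0 ∨ ¬x1) ∧ x1) in 6 ≤ 7 steps

Working:
  start: ¬(¬x0 ∧ ¬(T ∧ x1)) ∧ ((¬x0 ∨ ¬x1) ∧ ¬¬(x1 ∨ x1))
  →1  (¬¬x0 ∨ ¬¬(T ∧ x1)) ∧ ((¬x0 ∨ ¬x1) ∧ ¬¬(x1 ∨ x1))
  →2  (x0 ∨ ¬¬(T ∧ x1)) ∧ ((¬x0 ∨ ¬x1) ∧ ¬¬(x1 ∨ x1))
  →3  (x0 ∨ (T ∧ x1)) ∧ ((¬x0 ∨ ¬x1) ∧ ¬¬(x1 ∨ x1))
  →4  (x0 ∨ x1) ∧ ((¬x0 ∨ ¬x1) ∧ ¬¬(x1 ∨ x1))
  →5  (x0 ∨ x1) ∧ ((¬x0 ∨ ¬x1) ∧ (x1 ∨ x1))
  →6  (x0 ∨ x1) ∧ ((¬x0 ∨ ¬x1) ∧ x1)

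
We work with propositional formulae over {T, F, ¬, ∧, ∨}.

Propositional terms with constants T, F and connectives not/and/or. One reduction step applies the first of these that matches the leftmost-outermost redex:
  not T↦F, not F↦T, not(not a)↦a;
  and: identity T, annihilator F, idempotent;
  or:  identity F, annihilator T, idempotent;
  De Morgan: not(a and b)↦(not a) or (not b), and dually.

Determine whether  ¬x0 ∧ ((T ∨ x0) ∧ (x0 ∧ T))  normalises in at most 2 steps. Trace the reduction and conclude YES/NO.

Answer: NO — after 2 steps the term is ¬x0 ∧ (x0 ∧ T), not yet normal

Reduction:
  start: ¬x0 ∧ ((T ∨ x0) ∧ (x0 ∧ T))
  →1  ¬x0 ∧ (T ∧ (x0 ∧ T))
  →2  ¬x0 ∧ (x0 ∧ T)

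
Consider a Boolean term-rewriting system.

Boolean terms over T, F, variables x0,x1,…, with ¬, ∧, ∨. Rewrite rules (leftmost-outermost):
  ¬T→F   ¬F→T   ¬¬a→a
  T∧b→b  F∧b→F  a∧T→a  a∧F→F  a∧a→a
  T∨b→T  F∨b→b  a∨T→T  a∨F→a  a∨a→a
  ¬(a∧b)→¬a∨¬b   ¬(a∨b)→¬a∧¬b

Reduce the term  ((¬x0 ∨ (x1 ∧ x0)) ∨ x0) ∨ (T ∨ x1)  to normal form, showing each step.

Answer: normal form = T  (in 2 steps)

Derivation:
  start: ((¬x0 ∨ (x1 ∧ x0)) ∨ x0) ∨ (T ∨ x1)
  →1  ((¬x0 ∨ (x1 ∧ x0)) ∨ x0) ∨ T
  →2  T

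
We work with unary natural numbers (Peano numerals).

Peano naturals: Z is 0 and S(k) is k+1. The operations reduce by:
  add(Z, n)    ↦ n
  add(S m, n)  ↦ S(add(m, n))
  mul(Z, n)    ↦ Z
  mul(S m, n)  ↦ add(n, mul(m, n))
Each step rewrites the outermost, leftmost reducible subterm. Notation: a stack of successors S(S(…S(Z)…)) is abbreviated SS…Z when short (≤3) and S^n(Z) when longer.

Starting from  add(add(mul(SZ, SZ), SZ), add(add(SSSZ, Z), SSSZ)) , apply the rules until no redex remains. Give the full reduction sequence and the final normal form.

  start: add(add(mul(SZ, SZ), SZ), add(add(SSSZ, Z), SSSZ))
  step 1: add(add(add(SZ, mul(Z, SZ)), SZ), add(add(SSSZ, Z), SSSZ))
  step 2: add(add(S(add(Z, mul(Z, SZ))), SZ), add(add(SSSZ, Z), SSSZ))
  step 3: add(S(add(add(Z, mul(Z, SZ)), SZ)), add(add(SSSZ, Z), SSSZ))
  step 4: S(add(add(add(Z, mul(Z, SZ)), SZ), add(add(SSSZ, Z), SSSZ)))
  step 5: S(add(add(mul(Z, SZ), SZ), add(add(SSSZ, Z), SSSZ)))
  step 6: S(add(add(Z, SZ), add(add(SSSZ, Z), SSSZ)))
  step 7: S(add(SZ, add(add(SSSZ, Z), SSSZ)))
  step 8: S(S(add(Z, add(add(SSSZ, Z), SSSZ))))
  step 9: S(S(add(add(SSSZ, Z), SSSZ)))
  step 10: S(S(add(S(add(SSZ, Z)), SSSZ)))
  step 11: S(S(S(add(add(SSZ, Z), SSSZ))))
  step 12: S(S(S(add(S(add(SZ, Z)), SSSZ))))
  step 13: S(S(S(S(add(add(SZ, Z), SSSZ)))))
  step 14: S(S(S(S(add(S(add(Z, Z)), SSSZ)))))
  step 15: S(S(S(S(S(add(add(Z, Z), SSSZ))))))
  step 16: S(S(S(S(S(add(Z, SSSZ))))))
  step 17: S^8(Z)

Answer: normal form = S^8(Z)  (in 17 steps)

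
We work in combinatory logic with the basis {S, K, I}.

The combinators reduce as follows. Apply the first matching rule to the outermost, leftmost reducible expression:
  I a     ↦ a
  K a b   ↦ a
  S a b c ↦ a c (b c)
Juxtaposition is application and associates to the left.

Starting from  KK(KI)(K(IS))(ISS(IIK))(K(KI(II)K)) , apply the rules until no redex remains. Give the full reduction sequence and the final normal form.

  start: KK(KI)(K(IS))(ISS(IIK))(K(KI(II)K))
  step 1: K(K(IS))(ISS(IIK))(K(KI(II)K))
  step 2: K(IS)(K(KI(II)K))
  step 3: IS
  step 4: S

Answer: normal form = S  (in 4 steps)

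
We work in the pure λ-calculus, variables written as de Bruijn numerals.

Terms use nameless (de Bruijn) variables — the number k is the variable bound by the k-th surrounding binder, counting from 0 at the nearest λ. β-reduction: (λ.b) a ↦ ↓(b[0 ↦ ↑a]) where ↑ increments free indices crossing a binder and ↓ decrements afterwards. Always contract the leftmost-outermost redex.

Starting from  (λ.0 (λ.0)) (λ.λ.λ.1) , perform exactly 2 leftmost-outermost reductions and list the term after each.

  start: (λ.0 (λ.0)) (λ.λ.λ.1)
  step 1: (λ.λ.λ.1) (λ.0)
  step 2: λ.λ.1

Answer: after 2 steps: λ.λ.1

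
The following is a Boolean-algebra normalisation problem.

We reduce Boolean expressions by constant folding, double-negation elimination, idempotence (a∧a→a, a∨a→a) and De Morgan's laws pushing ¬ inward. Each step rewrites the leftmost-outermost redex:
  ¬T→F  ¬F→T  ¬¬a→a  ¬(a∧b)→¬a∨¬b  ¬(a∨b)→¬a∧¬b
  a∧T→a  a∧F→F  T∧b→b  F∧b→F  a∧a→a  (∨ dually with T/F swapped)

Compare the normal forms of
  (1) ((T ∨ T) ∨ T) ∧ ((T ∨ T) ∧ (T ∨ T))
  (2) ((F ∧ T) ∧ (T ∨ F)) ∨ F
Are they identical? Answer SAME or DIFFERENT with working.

Term A:
  start: ((T ∨ T) ∨ T) ∧ ((T ∨ T) ∧ (T ∨ T))
  step 1: T ∧ ((T ∨ T) ∧ (T ∨ T))
  step 2: (T ∨ T) ∧ (T ∨ T)
  step 3: T ∨ T
  step 4: T

Term B:
  start: ((F ∧ T) ∧ (T ∨ F)) ∨ F
  step 1: (F ∧ T) ∧ (T ∨ F)
  step 2: F ∧ (T ∨ F)
  step 3: F

Answer: DIFFERENT — A ⇓ T, B ⇓ F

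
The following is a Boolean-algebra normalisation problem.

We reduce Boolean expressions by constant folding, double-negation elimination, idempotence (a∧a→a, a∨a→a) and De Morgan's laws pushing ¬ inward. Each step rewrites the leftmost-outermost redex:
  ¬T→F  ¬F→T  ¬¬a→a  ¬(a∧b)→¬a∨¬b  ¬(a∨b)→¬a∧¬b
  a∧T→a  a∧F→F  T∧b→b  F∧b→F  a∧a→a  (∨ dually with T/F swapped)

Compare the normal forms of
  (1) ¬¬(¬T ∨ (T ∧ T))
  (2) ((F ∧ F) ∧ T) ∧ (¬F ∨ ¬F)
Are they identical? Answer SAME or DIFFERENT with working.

Term A:
  start: ¬¬(¬T ∨ (T ∧ T))
  →1  ¬T ∨ (T ∧ T)
  →2  F ∨ (T ∧ T)
  →3  T ∧ T
  →4  T

Term B:
  start: ((F ∧ F) ∧ T) ∧ (¬F ∨ ¬F)
  →1  (F ∧ F) ∧ (¬F ∨ ¬F)
  →2  F ∧ (¬F ∨ ¬F)
  →3  F

Answer: DIFFERENT — A ⇓ T, B ⇓ F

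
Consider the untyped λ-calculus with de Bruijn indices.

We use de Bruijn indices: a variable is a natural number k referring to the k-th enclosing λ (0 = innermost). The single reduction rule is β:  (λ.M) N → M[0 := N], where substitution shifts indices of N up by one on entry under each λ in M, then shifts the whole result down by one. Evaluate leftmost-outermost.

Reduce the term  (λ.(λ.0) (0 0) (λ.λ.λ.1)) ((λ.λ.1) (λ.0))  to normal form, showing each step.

Answer: normal form = λ.λ.λ.1  (in 5 steps)

Working:
  start: (λ.(λ.0) (0 0) (λ.λ.λ.1)) ((λ.λ.1) (λ.0))
  →1  (λ.0) ((λ.λ.1) (λ.0) ((λ.λ.1) (λ.0))) (λ.λ.λ.1)
  →2  (λ.λ.1) (λ.0) ((λ.λ.1) (λ.0)) (λ.λ.λ.1)
  →3  (λ.λ.0) ((λ.λ.1) (λ.0)) (λ.λ.λ.1)
  →4  (λ.0) (λ.λ.λ.1)
  →5  λ.λ.λ.1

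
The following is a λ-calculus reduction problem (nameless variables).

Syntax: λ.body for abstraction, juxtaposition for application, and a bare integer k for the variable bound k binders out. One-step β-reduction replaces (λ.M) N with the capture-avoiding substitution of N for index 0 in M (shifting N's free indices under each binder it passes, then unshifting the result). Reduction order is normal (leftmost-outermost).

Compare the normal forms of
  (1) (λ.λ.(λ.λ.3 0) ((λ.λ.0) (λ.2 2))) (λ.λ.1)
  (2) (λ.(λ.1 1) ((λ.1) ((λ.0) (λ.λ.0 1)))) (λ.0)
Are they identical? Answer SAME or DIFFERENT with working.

Term A:
  start: (λ.λ.(λ.λ.3 0) ((λ.λ.0) (λ.2 2))) (λ.λ.1)
  step 1: λ.(λ.λ.(λ.λ.1) 0) ((λ.λ.0) (λ.(λ.λ.1) (λ.λ.1)))
  step 2: λ.λ.(λ.λ.1) 0
  step 3: λ.λ.λ.1

Term B:
  start: (λ.(λ.1 1) ((λ.1) ((λ.0) (λ.λ.0 1)))) (λ.0)
  step 1: (λ.(λ.0) (λ.0)) ((λ.λ.0) ((λ.0) (λ.λ.0 1)))
  step 2: (λ.0) (λ.0)
  step 3: λ.0

Answer: DIFFERENT — A ⇓ λ.λ.λ.1, B ⇓ λ.0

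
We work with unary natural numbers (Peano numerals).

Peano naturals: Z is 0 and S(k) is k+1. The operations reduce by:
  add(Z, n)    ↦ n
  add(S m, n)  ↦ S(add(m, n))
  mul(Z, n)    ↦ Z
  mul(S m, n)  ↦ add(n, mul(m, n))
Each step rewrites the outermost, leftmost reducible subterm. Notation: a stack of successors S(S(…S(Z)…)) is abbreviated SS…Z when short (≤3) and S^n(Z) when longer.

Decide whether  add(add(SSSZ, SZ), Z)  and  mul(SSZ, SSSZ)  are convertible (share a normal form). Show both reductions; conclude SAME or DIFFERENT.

Answer: DIFFERENT — A ⇓ S^4(Z), B ⇓ S^6(Z)

Working:
Term A:
  start: add(add(SSSZ, SZ), Z)
  step 1: add(S(add(SSZ, SZ)), Z)
  step 2: S(add(add(SSZ, SZ), Z))
  step 3: S(add(S(add(SZ, SZ)), Z))
  step 4: S(S(add(add(SZ, SZ), Z)))
  step 5: S(S(add(S(add(Z, SZ)), Z)))
  step 6: S(S(S(add(add(Z, SZ), Z))))
  step 7: S(S(S(add(SZ, Z))))
  step 8: S(S(S(S(add(Z, Z)))))
  step 9: S^4(Z)

Term B:
  start: mul(SSZ, SSSZ)
  step 1: add(SSSZ, mul(SZ, SSSZ))
  step 2: S(add(SSZ, mul(SZ, SSSZ)))
  step 3: S(S(add(SZ, mul(SZ, SSSZ))))
  step 4: S(S(S(add(Z, mul(SZ, SSSZ)))))
  step 5: S(S(S(mul(SZ, SSSZ))))
  step 6: S(S(S(add(SSSZ, mul(Z, SSSZ)))))
  step 7: S(S(S(S(add(SSZ, mul(Z, SSSZ))))))
  step 8: S(S(S(S(S(add(SZ, mul(Z, SSSZ)))))))
  step 9: S(S(S(S(S(S(add(Z, mul(Z, SSSZ))))))))
  step 10: S(S(S(S(S(S(mul(Z, SSSZ)))))))
  step 11: S^6(Z)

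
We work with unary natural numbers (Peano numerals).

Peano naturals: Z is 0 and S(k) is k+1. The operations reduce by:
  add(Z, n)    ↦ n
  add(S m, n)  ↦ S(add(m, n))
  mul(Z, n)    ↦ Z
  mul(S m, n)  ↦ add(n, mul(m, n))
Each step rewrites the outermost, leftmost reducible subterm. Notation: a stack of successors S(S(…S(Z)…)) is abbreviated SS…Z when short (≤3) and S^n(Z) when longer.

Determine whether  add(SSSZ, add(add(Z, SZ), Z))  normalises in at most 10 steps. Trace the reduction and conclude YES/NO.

Answer: YES — reaches normal form S^4(Z) in 7 ≤ 10 steps

Working:
  start: add(SSSZ, add(add(Z, SZ), Z))
  [1] S(add(SSZ, add(add(Z, SZ), Z)))
  [2] S(S(add(SZ, add(add(Z, SZ), Z))))
  [3] S(S(S(add(Z, add(add(Z, SZ), Z)))))
  [4] S(S(S(add(add(Z, SZ), Z))))
  [5] S(S(S(add(SZ, Z))))
  [6] S(S(S(S(add(Z, Z)))))
  [7] S^4(Z)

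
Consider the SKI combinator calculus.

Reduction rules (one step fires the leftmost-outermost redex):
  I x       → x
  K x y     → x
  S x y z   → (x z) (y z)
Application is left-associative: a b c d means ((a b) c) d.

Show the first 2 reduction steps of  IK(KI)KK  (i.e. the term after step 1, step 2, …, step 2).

  start: IK(KI)KK
  step 1: K(KI)KK
  step 2: KIK

Answer: after 2 steps: KIK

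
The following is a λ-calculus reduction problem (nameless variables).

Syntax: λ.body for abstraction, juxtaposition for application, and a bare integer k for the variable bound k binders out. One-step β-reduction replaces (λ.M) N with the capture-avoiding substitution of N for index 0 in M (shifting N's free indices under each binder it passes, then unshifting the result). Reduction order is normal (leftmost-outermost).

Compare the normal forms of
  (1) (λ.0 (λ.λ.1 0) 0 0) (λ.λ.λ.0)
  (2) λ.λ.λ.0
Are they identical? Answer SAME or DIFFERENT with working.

Term A:
  start: (λ.0 (λ.λ.1 0) 0 0) (λ.λ.λ.0)
  →1  (λ.λ.λ.0) (λ.λ.1 0) (λ.λ.λ.0) (λ.λ.λ.0)
  →2  (λ.λ.0) (λ.λ.λ.0) (λ.λ.λ.0)
  →3  (λ.0) (λ.λ.λ.0)
  →4  λ.λ.λ.0

Term B:
  start: λ.λ.λ.0

Answer: SAME — A ⇓ λ.λ.λ.0, B ⇓ λ.λ.λ.0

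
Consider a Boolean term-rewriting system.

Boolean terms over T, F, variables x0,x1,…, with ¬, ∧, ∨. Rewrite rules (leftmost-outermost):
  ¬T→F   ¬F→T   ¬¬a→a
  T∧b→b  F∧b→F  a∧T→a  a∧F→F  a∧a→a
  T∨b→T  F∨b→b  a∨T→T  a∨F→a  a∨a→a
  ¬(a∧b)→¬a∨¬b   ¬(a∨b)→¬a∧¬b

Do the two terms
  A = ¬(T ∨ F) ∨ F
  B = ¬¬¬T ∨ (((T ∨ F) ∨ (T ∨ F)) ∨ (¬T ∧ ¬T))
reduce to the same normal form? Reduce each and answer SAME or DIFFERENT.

Term A:
  start: ¬(T ∨ F) ∨ F
  step 1: ¬(T ∨ F)
  step 2: ¬T ∧ ¬F
  step 3: F ∧ ¬F
  step 4: F

Term B:
  start: ¬¬¬T ∨ (((T ∨ F) ∨ (T ∨ F)) ∨ (¬T ∧ ¬T))
  step 1: ¬T ∨ (((T ∨ F) ∨ (T ∨ F)) ∨ (¬T ∧ ¬T))
  step 2: F ∨ (((T ∨ F) ∨ (T ∨ F)) ∨ (¬T ∧ ¬T))
  step 3: ((T ∨ F) ∨ (T ∨ F)) ∨ (¬T ∧ ¬T)
  step 4: (T ∨ F) ∨ (¬T ∧ ¬T)
  step 5: T ∨ (¬T ∧ ¬T)
  step 6: T

Answer: DIFFERENT — A ⇓ F, B ⇓ T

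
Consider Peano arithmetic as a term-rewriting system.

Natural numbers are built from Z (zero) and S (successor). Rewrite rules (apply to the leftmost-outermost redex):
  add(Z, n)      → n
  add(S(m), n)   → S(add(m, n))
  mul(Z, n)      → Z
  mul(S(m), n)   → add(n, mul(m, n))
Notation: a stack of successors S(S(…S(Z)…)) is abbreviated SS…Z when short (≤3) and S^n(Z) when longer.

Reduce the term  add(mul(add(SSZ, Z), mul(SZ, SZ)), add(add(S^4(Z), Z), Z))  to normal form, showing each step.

Answer: normal form = S^6(Z)  (in 31 steps)

Reduction:
  start: add(mul(add(SSZ, Z), mul(SZ, SZ)), add(add(S^4(Z), Z), Z))
  [1] add(mul(S(add(SZ, Z)), mul(SZ, SZ)), add(add(S^4(Z), Z), Z))
  [2] add(add(mul(SZ, SZ), mul(add(SZ, Z), mul(SZ, SZ))), add(add(S^4(Z), Z), Z))
  [3] add(add(add(SZ, mul(Z, SZ)), mul(add(SZ, Z), mul(SZ, SZ))), add(add(S^4(Z), Z), Z))
  [4] add(add(S(add(Z, mul(Z, SZ))), mul(add(SZ, Z), mul(SZ, SZ))), add(add(S^4(Z), Z), Z))
  [5] add(S(add(add(Z, mul(Z, SZ)), mul(add(SZ, Z), mul(SZ, SZ)))), add(add(S^4(Z), Z), Z))
  [6] S(add(add(add(Z, mul(Z, SZ)), mul(add(SZ, Z), mul(SZ, SZ))), add(add(S^4(Z), Z), Z)))
  [7] S(add(add(mul(Z, SZ), mul(add(SZ, Z), mul(SZ, SZ))), add(add(S^4(Z), Z), Z)))
  [8] S(add(add(Z, mul(add(SZ, Z), mul(SZ, SZ))), add(add(S^4(Z), Z), Z)))
  [9] S(add(mul(add(SZ, Z), mul(SZ, SZ)), add(add(S^4(Z), Z), Z)))
  [10] S(add(mul(S(add(Z, Z)), mul(SZ, SZ)), add(add(S^4(Z), Z), Z)))
  [11] S(add(add(mul(SZ, SZ), mul(add(Z, Z), mul(SZ, SZ))), add(add(S^4(Z), Z), Z)))
  [12] S(add(add(add(SZ, mul(Z, SZ)), mul(add(Z, Z), mul(SZ, SZ))), add(add(S^4(Z), Z), Z)))
  [13] S(add(add(S(add(Z, mul(Z, SZ))), mul(add(Z, Z), mul(SZ, SZ))), add(add(S^4(Z), Z), Z)))
  [14] S(add(S(add(add(Z, mul(Z, SZ)), mul(add(Z, Z), mul(SZ, SZ)))), add(add(S^4(Z), Z), Z)))
  [15] S(S(add(add(add(Z, mul(Z, SZ)), mul(add(Z, Z), mul(SZ, SZ))), add(add(S^4(Z), Z), Z))))
  [16] S(S(add(add(mul(Z, SZ), mul(add(Z, Z), mul(SZ, SZ))), add(add(S^4(Z), Z), Z))))
  [17] S(S(add(add(Z, mul(add(Z, Z), mul(SZ, SZ))), add(add(S^4(Z), Z), Z))))
  [18] S(S(add(mul(add(Z, Z), mul(SZ, SZ)), add(add(S^4(Z), Z), Z))))
  [19] S(S(add(mul(Z, mul(SZ, SZ)), add(add(S^4(Z), Z), Z))))
  [20] S(S(add(Z, add(add(S^4(Z), Z), Z))))
  [21] S(S(add(add(S^4(Z), Z), Z)))
  [22] S(S(add(S(add(SSSZ, Z)), Z)))
  [23] S(S(S(add(add(SSSZ, Z), Z))))
  [24] S(S(S(add(S(add(SSZ, Z)), Z))))
  [25] S(S(S(S(add(add(SSZ, Z), Z)))))
  [26] S(S(S(S(add(S(add(SZ, Z)), Z)))))
  [27] S(S(S(S(S(add(add(SZ, Z), Z))))))
  [28] S(S(S(S(S(add(S(add(Z, Z)), Z))))))
  [29] S(S(S(S(S(S(add(add(Z, Z), Z)))))))
  [30] S(S(S(S(S(S(add(Z, Z)))))))
  [31] S^6(Z)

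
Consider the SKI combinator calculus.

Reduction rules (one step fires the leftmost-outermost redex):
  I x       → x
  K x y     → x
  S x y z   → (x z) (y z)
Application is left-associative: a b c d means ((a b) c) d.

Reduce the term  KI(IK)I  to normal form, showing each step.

  start: KI(IK)I
  [1] II
  [2] I

Answer: normal form = I  (in 2 steps)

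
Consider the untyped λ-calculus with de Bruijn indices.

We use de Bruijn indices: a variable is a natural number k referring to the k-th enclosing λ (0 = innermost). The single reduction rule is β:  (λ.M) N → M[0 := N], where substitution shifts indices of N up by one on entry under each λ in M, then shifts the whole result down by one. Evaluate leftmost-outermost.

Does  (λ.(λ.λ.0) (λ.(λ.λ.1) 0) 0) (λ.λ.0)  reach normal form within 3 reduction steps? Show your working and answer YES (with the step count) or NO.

  start: (λ.(λ.λ.0) (λ.(λ.λ.1) 0) 0) (λ.λ.0)
  [1] (λ.λ.0) (λ.(λ.λ.1) 0) (λ.λ.0)
  [2] (λ.0) (λ.λ.0)
  [3] λ.λ.0

Answer: YES — reaches normal form λ.λ.0 in 3 ≤ 3 steps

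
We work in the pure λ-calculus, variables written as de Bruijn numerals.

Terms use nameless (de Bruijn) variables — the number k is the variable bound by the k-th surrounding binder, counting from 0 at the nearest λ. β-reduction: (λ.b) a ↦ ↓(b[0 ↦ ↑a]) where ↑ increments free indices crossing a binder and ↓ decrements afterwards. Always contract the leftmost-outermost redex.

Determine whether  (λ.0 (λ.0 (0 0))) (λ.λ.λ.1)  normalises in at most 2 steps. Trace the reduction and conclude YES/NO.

  start: (λ.0 (λ.0 (0 0))) (λ.λ.λ.1)
  [1] (λ.λ.λ.1) (λ.0 (0 0))
  [2] λ.λ.1

Answer: YES — reaches normal form λ.λ.1 in 2 ≤ 2 steps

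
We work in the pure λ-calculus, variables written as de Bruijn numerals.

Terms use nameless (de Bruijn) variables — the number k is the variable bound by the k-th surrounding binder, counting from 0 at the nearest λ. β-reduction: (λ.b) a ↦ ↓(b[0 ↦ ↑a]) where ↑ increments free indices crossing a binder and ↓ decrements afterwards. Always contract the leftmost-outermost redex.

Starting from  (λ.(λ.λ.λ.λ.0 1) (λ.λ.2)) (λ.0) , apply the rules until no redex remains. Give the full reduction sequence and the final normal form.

  start: (λ.(λ.λ.λ.λ.0 1) (λ.λ.2)) (λ.0)
  [1] (λ.λ.λ.λ.0 1) (λ.λ.λ.0)
  [2] λ.λ.λ.0 1

Answer: normal form = λ.λ.λ.0 1  (in 2 steps)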